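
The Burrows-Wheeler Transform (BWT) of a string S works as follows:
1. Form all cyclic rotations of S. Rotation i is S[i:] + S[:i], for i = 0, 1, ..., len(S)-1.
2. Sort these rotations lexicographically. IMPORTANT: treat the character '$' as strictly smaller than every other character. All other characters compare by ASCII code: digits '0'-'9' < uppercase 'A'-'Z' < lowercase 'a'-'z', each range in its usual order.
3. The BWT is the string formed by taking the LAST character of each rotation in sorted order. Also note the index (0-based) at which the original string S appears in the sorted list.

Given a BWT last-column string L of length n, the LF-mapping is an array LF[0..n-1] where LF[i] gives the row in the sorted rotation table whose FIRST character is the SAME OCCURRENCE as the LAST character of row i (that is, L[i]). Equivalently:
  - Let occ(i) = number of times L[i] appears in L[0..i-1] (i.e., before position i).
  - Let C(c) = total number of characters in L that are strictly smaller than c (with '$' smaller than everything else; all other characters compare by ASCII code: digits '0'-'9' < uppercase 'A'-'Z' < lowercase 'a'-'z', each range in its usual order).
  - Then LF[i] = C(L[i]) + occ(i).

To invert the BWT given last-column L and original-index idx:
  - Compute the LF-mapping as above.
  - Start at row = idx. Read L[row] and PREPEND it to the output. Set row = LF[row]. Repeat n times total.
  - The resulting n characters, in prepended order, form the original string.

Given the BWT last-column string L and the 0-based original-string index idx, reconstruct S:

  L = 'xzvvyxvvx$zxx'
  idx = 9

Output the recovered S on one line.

LF mapping: 5 11 1 2 10 6 3 4 7 0 12 8 9
Walk LF starting at row 9, prepending L[row]:
  step 1: row=9, L[9]='$', prepend. Next row=LF[9]=0
  step 2: row=0, L[0]='x', prepend. Next row=LF[0]=5
  step 3: row=5, L[5]='x', prepend. Next row=LF[5]=6
  step 4: row=6, L[6]='v', prepend. Next row=LF[6]=3
  step 5: row=3, L[3]='v', prepend. Next row=LF[3]=2
  step 6: row=2, L[2]='v', prepend. Next row=LF[2]=1
  step 7: row=1, L[1]='z', prepend. Next row=LF[1]=11
  step 8: row=11, L[11]='x', prepend. Next row=LF[11]=8
  step 9: row=8, L[8]='x', prepend. Next row=LF[8]=7
  step 10: row=7, L[7]='v', prepend. Next row=LF[7]=4
  step 11: row=4, L[4]='y', prepend. Next row=LF[4]=10
  step 12: row=10, L[10]='z', prepend. Next row=LF[10]=12
  step 13: row=12, L[12]='x', prepend. Next row=LF[12]=9
Reversed output: xzyvxxzvvvxx$

Answer: xzyvxxzvvvxx$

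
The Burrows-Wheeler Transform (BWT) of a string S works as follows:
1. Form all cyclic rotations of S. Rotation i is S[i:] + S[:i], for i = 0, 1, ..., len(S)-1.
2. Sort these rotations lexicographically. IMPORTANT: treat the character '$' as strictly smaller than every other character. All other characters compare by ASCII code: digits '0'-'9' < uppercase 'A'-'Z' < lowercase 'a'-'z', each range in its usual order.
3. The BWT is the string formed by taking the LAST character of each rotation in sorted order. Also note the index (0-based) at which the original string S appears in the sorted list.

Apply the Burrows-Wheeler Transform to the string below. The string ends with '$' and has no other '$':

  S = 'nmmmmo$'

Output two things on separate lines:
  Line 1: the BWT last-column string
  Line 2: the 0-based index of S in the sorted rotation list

All 7 rotations (rotation i = S[i:]+S[:i]):
  rot[0] = nmmmmo$
  rot[1] = mmmmo$n
  rot[2] = mmmo$nm
  rot[3] = mmo$nmm
  rot[4] = mo$nmmm
  rot[5] = o$nmmmm
  rot[6] = $nmmmmo
Sorted (with $ < everything):
  sorted[0] = $nmmmmo  (last char: 'o')
  sorted[1] = mmmmo$n  (last char: 'n')
  sorted[2] = mmmo$nm  (last char: 'm')
  sorted[3] = mmo$nmm  (last char: 'm')
  sorted[4] = mo$nmmm  (last char: 'm')
  sorted[5] = nmmmmo$  (last char: '$')
  sorted[6] = o$nmmmm  (last char: 'm')
Last column: onmmm$m
Original string S is at sorted index 5

Answer: onmmm$m
5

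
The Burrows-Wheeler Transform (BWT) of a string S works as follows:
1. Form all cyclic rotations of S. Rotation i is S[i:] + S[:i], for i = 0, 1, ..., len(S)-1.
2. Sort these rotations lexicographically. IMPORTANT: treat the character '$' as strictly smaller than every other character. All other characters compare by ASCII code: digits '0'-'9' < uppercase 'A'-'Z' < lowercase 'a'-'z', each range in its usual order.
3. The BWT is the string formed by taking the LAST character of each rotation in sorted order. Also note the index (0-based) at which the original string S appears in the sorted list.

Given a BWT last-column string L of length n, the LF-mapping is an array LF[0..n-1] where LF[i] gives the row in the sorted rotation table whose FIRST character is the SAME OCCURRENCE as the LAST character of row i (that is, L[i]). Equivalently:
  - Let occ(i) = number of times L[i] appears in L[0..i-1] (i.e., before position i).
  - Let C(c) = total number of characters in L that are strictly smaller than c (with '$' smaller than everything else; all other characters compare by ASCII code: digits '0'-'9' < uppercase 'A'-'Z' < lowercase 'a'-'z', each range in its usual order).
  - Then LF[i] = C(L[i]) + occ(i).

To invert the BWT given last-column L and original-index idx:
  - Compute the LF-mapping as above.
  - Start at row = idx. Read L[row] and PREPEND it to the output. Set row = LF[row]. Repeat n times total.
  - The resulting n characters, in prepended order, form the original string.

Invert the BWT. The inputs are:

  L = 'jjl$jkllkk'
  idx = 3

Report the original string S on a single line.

LF mapping: 1 2 7 0 3 4 8 9 5 6
Walk LF starting at row 3, prepending L[row]:
  step 1: row=3, L[3]='$', prepend. Next row=LF[3]=0
  step 2: row=0, L[0]='j', prepend. Next row=LF[0]=1
  step 3: row=1, L[1]='j', prepend. Next row=LF[1]=2
  step 4: row=2, L[2]='l', prepend. Next row=LF[2]=7
  step 5: row=7, L[7]='l', prepend. Next row=LF[7]=9
  step 6: row=9, L[9]='k', prepend. Next row=LF[9]=6
  step 7: row=6, L[6]='l', prepend. Next row=LF[6]=8
  step 8: row=8, L[8]='k', prepend. Next row=LF[8]=5
  step 9: row=5, L[5]='k', prepend. Next row=LF[5]=4
  step 10: row=4, L[4]='j', prepend. Next row=LF[4]=3
Reversed output: jkklklljj$

Answer: jkklklljj$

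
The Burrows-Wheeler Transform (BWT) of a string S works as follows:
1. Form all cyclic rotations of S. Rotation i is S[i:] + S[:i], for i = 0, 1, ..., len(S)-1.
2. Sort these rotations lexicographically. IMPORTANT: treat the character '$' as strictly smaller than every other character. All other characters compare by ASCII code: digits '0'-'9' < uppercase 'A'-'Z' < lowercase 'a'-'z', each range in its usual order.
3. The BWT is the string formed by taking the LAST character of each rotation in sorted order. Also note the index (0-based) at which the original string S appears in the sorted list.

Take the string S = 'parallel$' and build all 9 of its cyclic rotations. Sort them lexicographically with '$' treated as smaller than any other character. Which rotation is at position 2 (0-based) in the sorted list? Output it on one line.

Answer: arallel$p

Derivation:
All 9 rotations (rotation i = S[i:]+S[:i]):
  rot[0] = parallel$
  rot[1] = arallel$p
  rot[2] = rallel$pa
  rot[3] = allel$par
  rot[4] = llel$para
  rot[5] = lel$paral
  rot[6] = el$parall
  rot[7] = l$paralle
  rot[8] = $parallel
Sorted (with $ < everything):
  sorted[0] = $parallel
  sorted[1] = allel$par
  sorted[2] = arallel$p
  sorted[3] = el$parall
  sorted[4] = l$paralle
  sorted[5] = lel$paral
  sorted[6] = llel$para
  sorted[7] = parallel$
  sorted[8] = rallel$pa
sorted[2] = arallel$p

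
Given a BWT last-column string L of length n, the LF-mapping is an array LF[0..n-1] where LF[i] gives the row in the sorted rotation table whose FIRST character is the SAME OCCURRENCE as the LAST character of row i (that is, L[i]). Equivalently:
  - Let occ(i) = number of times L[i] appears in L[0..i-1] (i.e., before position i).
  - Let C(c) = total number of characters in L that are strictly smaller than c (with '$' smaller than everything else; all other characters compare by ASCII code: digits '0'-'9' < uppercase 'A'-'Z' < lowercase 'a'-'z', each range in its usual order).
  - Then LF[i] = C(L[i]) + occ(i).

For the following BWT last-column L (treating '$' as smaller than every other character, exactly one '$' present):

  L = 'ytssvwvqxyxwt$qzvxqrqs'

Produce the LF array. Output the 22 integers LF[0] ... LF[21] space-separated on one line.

Answer: 19 9 6 7 11 14 12 1 16 20 17 15 10 0 2 21 13 18 3 5 4 8

Derivation:
Char counts: '$':1, 'q':4, 'r':1, 's':3, 't':2, 'v':3, 'w':2, 'x':3, 'y':2, 'z':1
C (first-col start): C('$')=0, C('q')=1, C('r')=5, C('s')=6, C('t')=9, C('v')=11, C('w')=14, C('x')=16, C('y')=19, C('z')=21
L[0]='y': occ=0, LF[0]=C('y')+0=19+0=19
L[1]='t': occ=0, LF[1]=C('t')+0=9+0=9
L[2]='s': occ=0, LF[2]=C('s')+0=6+0=6
L[3]='s': occ=1, LF[3]=C('s')+1=6+1=7
L[4]='v': occ=0, LF[4]=C('v')+0=11+0=11
L[5]='w': occ=0, LF[5]=C('w')+0=14+0=14
L[6]='v': occ=1, LF[6]=C('v')+1=11+1=12
L[7]='q': occ=0, LF[7]=C('q')+0=1+0=1
L[8]='x': occ=0, LF[8]=C('x')+0=16+0=16
L[9]='y': occ=1, LF[9]=C('y')+1=19+1=20
L[10]='x': occ=1, LF[10]=C('x')+1=16+1=17
L[11]='w': occ=1, LF[11]=C('w')+1=14+1=15
L[12]='t': occ=1, LF[12]=C('t')+1=9+1=10
L[13]='$': occ=0, LF[13]=C('$')+0=0+0=0
L[14]='q': occ=1, LF[14]=C('q')+1=1+1=2
L[15]='z': occ=0, LF[15]=C('z')+0=21+0=21
L[16]='v': occ=2, LF[16]=C('v')+2=11+2=13
L[17]='x': occ=2, LF[17]=C('x')+2=16+2=18
L[18]='q': occ=2, LF[18]=C('q')+2=1+2=3
L[19]='r': occ=0, LF[19]=C('r')+0=5+0=5
L[20]='q': occ=3, LF[20]=C('q')+3=1+3=4
L[21]='s': occ=2, LF[21]=C('s')+2=6+2=8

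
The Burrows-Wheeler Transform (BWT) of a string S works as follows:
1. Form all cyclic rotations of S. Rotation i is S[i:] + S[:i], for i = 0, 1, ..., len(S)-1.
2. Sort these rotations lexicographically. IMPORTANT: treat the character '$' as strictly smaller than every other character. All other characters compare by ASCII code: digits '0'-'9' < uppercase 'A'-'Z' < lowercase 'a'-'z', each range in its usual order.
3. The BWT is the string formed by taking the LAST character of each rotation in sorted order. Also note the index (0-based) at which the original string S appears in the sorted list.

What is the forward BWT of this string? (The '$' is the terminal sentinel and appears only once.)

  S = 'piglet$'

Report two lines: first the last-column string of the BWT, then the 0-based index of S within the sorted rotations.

Answer: tlipg$e
5

Derivation:
All 7 rotations (rotation i = S[i:]+S[:i]):
  rot[0] = piglet$
  rot[1] = iglet$p
  rot[2] = glet$pi
  rot[3] = let$pig
  rot[4] = et$pigl
  rot[5] = t$pigle
  rot[6] = $piglet
Sorted (with $ < everything):
  sorted[0] = $piglet  (last char: 't')
  sorted[1] = et$pigl  (last char: 'l')
  sorted[2] = glet$pi  (last char: 'i')
  sorted[3] = iglet$p  (last char: 'p')
  sorted[4] = let$pig  (last char: 'g')
  sorted[5] = piglet$  (last char: '$')
  sorted[6] = t$pigle  (last char: 'e')
Last column: tlipg$e
Original string S is at sorted index 5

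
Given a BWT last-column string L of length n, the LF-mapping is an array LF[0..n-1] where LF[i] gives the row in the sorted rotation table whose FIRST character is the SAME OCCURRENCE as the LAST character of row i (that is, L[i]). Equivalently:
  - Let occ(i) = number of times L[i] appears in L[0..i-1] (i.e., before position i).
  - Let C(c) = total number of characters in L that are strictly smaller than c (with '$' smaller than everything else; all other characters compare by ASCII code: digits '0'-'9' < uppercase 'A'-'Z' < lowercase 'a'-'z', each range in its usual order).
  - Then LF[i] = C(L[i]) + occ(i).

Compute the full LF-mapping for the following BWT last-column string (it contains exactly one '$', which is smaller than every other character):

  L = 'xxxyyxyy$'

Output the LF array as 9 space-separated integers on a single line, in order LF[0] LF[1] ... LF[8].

Char counts: '$':1, 'x':4, 'y':4
C (first-col start): C('$')=0, C('x')=1, C('y')=5
L[0]='x': occ=0, LF[0]=C('x')+0=1+0=1
L[1]='x': occ=1, LF[1]=C('x')+1=1+1=2
L[2]='x': occ=2, LF[2]=C('x')+2=1+2=3
L[3]='y': occ=0, LF[3]=C('y')+0=5+0=5
L[4]='y': occ=1, LF[4]=C('y')+1=5+1=6
L[5]='x': occ=3, LF[5]=C('x')+3=1+3=4
L[6]='y': occ=2, LF[6]=C('y')+2=5+2=7
L[7]='y': occ=3, LF[7]=C('y')+3=5+3=8
L[8]='$': occ=0, LF[8]=C('$')+0=0+0=0

Answer: 1 2 3 5 6 4 7 8 0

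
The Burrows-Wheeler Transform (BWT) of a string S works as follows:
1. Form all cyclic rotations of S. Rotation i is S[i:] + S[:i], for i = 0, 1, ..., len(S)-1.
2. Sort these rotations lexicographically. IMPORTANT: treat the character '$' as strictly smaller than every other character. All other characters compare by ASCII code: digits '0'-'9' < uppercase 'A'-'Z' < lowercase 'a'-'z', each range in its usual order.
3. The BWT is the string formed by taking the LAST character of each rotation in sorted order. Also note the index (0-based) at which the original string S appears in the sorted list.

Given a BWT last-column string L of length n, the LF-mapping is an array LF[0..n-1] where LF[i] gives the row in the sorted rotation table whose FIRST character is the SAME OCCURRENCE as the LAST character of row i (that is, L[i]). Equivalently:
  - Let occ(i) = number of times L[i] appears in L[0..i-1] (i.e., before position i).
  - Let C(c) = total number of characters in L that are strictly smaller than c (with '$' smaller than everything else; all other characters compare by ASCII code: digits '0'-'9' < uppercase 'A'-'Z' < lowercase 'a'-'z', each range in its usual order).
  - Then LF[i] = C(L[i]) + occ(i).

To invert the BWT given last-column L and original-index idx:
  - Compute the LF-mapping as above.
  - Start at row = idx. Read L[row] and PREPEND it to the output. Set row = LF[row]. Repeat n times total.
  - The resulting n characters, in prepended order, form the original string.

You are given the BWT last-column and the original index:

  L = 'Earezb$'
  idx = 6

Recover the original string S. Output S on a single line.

LF mapping: 1 2 5 4 6 3 0
Walk LF starting at row 6, prepending L[row]:
  step 1: row=6, L[6]='$', prepend. Next row=LF[6]=0
  step 2: row=0, L[0]='E', prepend. Next row=LF[0]=1
  step 3: row=1, L[1]='a', prepend. Next row=LF[1]=2
  step 4: row=2, L[2]='r', prepend. Next row=LF[2]=5
  step 5: row=5, L[5]='b', prepend. Next row=LF[5]=3
  step 6: row=3, L[3]='e', prepend. Next row=LF[3]=4
  step 7: row=4, L[4]='z', prepend. Next row=LF[4]=6
Reversed output: zebraE$

Answer: zebraE$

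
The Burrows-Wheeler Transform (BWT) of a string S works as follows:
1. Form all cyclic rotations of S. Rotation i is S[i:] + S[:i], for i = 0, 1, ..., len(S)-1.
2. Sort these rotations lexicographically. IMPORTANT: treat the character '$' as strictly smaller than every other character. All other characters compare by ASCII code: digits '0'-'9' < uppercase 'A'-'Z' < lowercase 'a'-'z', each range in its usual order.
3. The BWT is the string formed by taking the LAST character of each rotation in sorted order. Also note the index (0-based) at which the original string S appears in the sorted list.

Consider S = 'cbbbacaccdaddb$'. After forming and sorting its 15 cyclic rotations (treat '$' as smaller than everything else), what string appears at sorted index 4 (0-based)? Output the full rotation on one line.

Answer: b$cbbbacaccdadd

Derivation:
All 15 rotations (rotation i = S[i:]+S[:i]):
  rot[0] = cbbbacaccdaddb$
  rot[1] = bbbacaccdaddb$c
  rot[2] = bbacaccdaddb$cb
  rot[3] = bacaccdaddb$cbb
  rot[4] = acaccdaddb$cbbb
  rot[5] = caccdaddb$cbbba
  rot[6] = accdaddb$cbbbac
  rot[7] = ccdaddb$cbbbaca
  rot[8] = cdaddb$cbbbacac
  rot[9] = daddb$cbbbacacc
  rot[10] = addb$cbbbacaccd
  rot[11] = ddb$cbbbacaccda
  rot[12] = db$cbbbacaccdad
  rot[13] = b$cbbbacaccdadd
  rot[14] = $cbbbacaccdaddb
Sorted (with $ < everything):
  sorted[0] = $cbbbacaccdaddb
  sorted[1] = acaccdaddb$cbbb
  sorted[2] = accdaddb$cbbbac
  sorted[3] = addb$cbbbacaccd
  sorted[4] = b$cbbbacaccdadd
  sorted[5] = bacaccdaddb$cbb
  sorted[6] = bbacaccdaddb$cb
  sorted[7] = bbbacaccdaddb$c
  sorted[8] = caccdaddb$cbbba
  sorted[9] = cbbbacaccdaddb$
  sorted[10] = ccdaddb$cbbbaca
  sorted[11] = cdaddb$cbbbacac
  sorted[12] = daddb$cbbbacacc
  sorted[13] = db$cbbbacaccdad
  sorted[14] = ddb$cbbbacaccda
sorted[4] = b$cbbbacaccdadd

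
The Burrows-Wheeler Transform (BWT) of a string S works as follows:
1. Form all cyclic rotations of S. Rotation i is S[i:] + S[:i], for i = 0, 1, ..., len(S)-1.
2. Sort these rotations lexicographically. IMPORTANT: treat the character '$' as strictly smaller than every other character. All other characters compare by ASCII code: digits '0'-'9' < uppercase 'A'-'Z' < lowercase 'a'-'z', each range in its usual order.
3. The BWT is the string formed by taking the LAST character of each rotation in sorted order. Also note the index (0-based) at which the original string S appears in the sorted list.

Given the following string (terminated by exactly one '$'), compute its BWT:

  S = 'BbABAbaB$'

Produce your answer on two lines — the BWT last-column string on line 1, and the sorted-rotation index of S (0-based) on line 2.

All 9 rotations (rotation i = S[i:]+S[:i]):
  rot[0] = BbABAbaB$
  rot[1] = bABAbaB$B
  rot[2] = ABAbaB$Bb
  rot[3] = BAbaB$BbA
  rot[4] = AbaB$BbAB
  rot[5] = baB$BbABA
  rot[6] = aB$BbABAb
  rot[7] = B$BbABAba
  rot[8] = $BbABAbaB
Sorted (with $ < everything):
  sorted[0] = $BbABAbaB  (last char: 'B')
  sorted[1] = ABAbaB$Bb  (last char: 'b')
  sorted[2] = AbaB$BbAB  (last char: 'B')
  sorted[3] = B$BbABAba  (last char: 'a')
  sorted[4] = BAbaB$BbA  (last char: 'A')
  sorted[5] = BbABAbaB$  (last char: '$')
  sorted[6] = aB$BbABAb  (last char: 'b')
  sorted[7] = bABAbaB$B  (last char: 'B')
  sorted[8] = baB$BbABA  (last char: 'A')
Last column: BbBaA$bBA
Original string S is at sorted index 5

Answer: BbBaA$bBA
5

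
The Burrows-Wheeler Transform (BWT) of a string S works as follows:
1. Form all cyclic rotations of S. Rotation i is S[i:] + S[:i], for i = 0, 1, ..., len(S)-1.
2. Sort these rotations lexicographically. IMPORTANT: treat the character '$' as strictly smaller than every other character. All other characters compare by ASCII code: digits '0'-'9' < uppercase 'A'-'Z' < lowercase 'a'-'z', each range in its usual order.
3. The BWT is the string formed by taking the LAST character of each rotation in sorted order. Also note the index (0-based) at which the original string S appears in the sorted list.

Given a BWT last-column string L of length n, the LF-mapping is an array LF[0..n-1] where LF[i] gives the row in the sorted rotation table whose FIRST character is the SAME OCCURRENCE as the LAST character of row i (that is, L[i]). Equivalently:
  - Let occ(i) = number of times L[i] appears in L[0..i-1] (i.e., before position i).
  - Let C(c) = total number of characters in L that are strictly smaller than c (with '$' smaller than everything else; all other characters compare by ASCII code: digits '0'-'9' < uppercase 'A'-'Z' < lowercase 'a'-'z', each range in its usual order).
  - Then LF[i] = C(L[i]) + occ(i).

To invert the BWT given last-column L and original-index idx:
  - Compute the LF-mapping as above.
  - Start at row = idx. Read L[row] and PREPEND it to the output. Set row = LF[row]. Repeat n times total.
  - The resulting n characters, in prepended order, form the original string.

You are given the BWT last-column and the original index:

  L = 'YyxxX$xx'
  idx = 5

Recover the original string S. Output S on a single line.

LF mapping: 2 7 3 4 1 0 5 6
Walk LF starting at row 5, prepending L[row]:
  step 1: row=5, L[5]='$', prepend. Next row=LF[5]=0
  step 2: row=0, L[0]='Y', prepend. Next row=LF[0]=2
  step 3: row=2, L[2]='x', prepend. Next row=LF[2]=3
  step 4: row=3, L[3]='x', prepend. Next row=LF[3]=4
  step 5: row=4, L[4]='X', prepend. Next row=LF[4]=1
  step 6: row=1, L[1]='y', prepend. Next row=LF[1]=7
  step 7: row=7, L[7]='x', prepend. Next row=LF[7]=6
  step 8: row=6, L[6]='x', prepend. Next row=LF[6]=5
Reversed output: xxyXxxY$

Answer: xxyXxxY$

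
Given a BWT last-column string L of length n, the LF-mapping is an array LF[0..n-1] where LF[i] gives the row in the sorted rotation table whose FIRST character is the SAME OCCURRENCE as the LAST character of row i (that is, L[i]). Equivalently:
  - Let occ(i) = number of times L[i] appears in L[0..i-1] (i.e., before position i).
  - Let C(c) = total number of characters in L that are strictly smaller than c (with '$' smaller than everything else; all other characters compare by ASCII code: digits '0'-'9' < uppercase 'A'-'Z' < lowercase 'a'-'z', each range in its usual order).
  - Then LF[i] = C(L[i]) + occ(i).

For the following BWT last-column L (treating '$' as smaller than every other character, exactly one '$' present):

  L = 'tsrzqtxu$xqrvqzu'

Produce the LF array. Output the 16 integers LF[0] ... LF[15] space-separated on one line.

Char counts: '$':1, 'q':3, 'r':2, 's':1, 't':2, 'u':2, 'v':1, 'x':2, 'z':2
C (first-col start): C('$')=0, C('q')=1, C('r')=4, C('s')=6, C('t')=7, C('u')=9, C('v')=11, C('x')=12, C('z')=14
L[0]='t': occ=0, LF[0]=C('t')+0=7+0=7
L[1]='s': occ=0, LF[1]=C('s')+0=6+0=6
L[2]='r': occ=0, LF[2]=C('r')+0=4+0=4
L[3]='z': occ=0, LF[3]=C('z')+0=14+0=14
L[4]='q': occ=0, LF[4]=C('q')+0=1+0=1
L[5]='t': occ=1, LF[5]=C('t')+1=7+1=8
L[6]='x': occ=0, LF[6]=C('x')+0=12+0=12
L[7]='u': occ=0, LF[7]=C('u')+0=9+0=9
L[8]='$': occ=0, LF[8]=C('$')+0=0+0=0
L[9]='x': occ=1, LF[9]=C('x')+1=12+1=13
L[10]='q': occ=1, LF[10]=C('q')+1=1+1=2
L[11]='r': occ=1, LF[11]=C('r')+1=4+1=5
L[12]='v': occ=0, LF[12]=C('v')+0=11+0=11
L[13]='q': occ=2, LF[13]=C('q')+2=1+2=3
L[14]='z': occ=1, LF[14]=C('z')+1=14+1=15
L[15]='u': occ=1, LF[15]=C('u')+1=9+1=10

Answer: 7 6 4 14 1 8 12 9 0 13 2 5 11 3 15 10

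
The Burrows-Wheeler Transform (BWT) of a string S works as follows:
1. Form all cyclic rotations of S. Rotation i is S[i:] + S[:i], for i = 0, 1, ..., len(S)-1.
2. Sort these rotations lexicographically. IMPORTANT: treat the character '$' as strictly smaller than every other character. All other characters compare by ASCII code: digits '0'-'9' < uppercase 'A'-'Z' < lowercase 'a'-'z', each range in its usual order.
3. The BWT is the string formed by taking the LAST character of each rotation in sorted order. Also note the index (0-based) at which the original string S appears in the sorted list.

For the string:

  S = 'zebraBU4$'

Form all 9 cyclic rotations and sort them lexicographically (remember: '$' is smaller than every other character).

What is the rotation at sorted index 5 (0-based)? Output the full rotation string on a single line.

Answer: braBU4$ze

Derivation:
All 9 rotations (rotation i = S[i:]+S[:i]):
  rot[0] = zebraBU4$
  rot[1] = ebraBU4$z
  rot[2] = braBU4$ze
  rot[3] = raBU4$zeb
  rot[4] = aBU4$zebr
  rot[5] = BU4$zebra
  rot[6] = U4$zebraB
  rot[7] = 4$zebraBU
  rot[8] = $zebraBU4
Sorted (with $ < everything):
  sorted[0] = $zebraBU4
  sorted[1] = 4$zebraBU
  sorted[2] = BU4$zebra
  sorted[3] = U4$zebraB
  sorted[4] = aBU4$zebr
  sorted[5] = braBU4$ze
  sorted[6] = ebraBU4$z
  sorted[7] = raBU4$zeb
  sorted[8] = zebraBU4$
sorted[5] = braBU4$ze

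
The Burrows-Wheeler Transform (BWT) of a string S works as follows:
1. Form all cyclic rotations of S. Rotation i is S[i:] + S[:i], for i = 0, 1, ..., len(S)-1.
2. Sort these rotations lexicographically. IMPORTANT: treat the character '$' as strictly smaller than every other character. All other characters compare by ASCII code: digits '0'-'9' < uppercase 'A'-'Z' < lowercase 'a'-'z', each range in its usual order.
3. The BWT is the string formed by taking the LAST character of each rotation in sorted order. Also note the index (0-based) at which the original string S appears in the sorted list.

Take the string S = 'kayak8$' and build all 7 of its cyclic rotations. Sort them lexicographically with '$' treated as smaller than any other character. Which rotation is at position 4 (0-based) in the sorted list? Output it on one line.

All 7 rotations (rotation i = S[i:]+S[:i]):
  rot[0] = kayak8$
  rot[1] = ayak8$k
  rot[2] = yak8$ka
  rot[3] = ak8$kay
  rot[4] = k8$kaya
  rot[5] = 8$kayak
  rot[6] = $kayak8
Sorted (with $ < everything):
  sorted[0] = $kayak8
  sorted[1] = 8$kayak
  sorted[2] = ak8$kay
  sorted[3] = ayak8$k
  sorted[4] = k8$kaya
  sorted[5] = kayak8$
  sorted[6] = yak8$ka
sorted[4] = k8$kaya

Answer: k8$kaya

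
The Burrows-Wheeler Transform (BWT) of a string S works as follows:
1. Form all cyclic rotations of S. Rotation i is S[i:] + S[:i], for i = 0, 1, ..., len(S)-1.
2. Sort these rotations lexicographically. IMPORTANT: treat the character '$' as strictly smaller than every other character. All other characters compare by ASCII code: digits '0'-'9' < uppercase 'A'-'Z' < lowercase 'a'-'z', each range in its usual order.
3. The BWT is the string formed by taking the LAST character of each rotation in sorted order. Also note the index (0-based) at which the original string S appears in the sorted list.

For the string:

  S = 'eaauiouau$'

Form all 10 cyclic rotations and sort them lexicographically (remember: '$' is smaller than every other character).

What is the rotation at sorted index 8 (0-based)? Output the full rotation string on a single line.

Answer: uau$eaauio

Derivation:
All 10 rotations (rotation i = S[i:]+S[:i]):
  rot[0] = eaauiouau$
  rot[1] = aauiouau$e
  rot[2] = auiouau$ea
  rot[3] = uiouau$eaa
  rot[4] = iouau$eaau
  rot[5] = ouau$eaaui
  rot[6] = uau$eaauio
  rot[7] = au$eaauiou
  rot[8] = u$eaauioua
  rot[9] = $eaauiouau
Sorted (with $ < everything):
  sorted[0] = $eaauiouau
  sorted[1] = aauiouau$e
  sorted[2] = au$eaauiou
  sorted[3] = auiouau$ea
  sorted[4] = eaauiouau$
  sorted[5] = iouau$eaau
  sorted[6] = ouau$eaaui
  sorted[7] = u$eaauioua
  sorted[8] = uau$eaauio
  sorted[9] = uiouau$eaa
sorted[8] = uau$eaauio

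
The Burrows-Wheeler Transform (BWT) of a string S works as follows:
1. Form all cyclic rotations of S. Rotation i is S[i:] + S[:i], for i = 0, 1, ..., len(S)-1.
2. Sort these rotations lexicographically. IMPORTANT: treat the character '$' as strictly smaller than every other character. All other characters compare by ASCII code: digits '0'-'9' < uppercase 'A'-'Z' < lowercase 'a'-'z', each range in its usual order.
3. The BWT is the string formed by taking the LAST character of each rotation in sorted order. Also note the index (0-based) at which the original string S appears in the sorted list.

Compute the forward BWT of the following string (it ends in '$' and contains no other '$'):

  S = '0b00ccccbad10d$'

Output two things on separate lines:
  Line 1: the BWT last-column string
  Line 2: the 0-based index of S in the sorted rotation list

All 15 rotations (rotation i = S[i:]+S[:i]):
  rot[0] = 0b00ccccbad10d$
  rot[1] = b00ccccbad10d$0
  rot[2] = 00ccccbad10d$0b
  rot[3] = 0ccccbad10d$0b0
  rot[4] = ccccbad10d$0b00
  rot[5] = cccbad10d$0b00c
  rot[6] = ccbad10d$0b00cc
  rot[7] = cbad10d$0b00ccc
  rot[8] = bad10d$0b00cccc
  rot[9] = ad10d$0b00ccccb
  rot[10] = d10d$0b00ccccba
  rot[11] = 10d$0b00ccccbad
  rot[12] = 0d$0b00ccccbad1
  rot[13] = d$0b00ccccbad10
  rot[14] = $0b00ccccbad10d
Sorted (with $ < everything):
  sorted[0] = $0b00ccccbad10d  (last char: 'd')
  sorted[1] = 00ccccbad10d$0b  (last char: 'b')
  sorted[2] = 0b00ccccbad10d$  (last char: '$')
  sorted[3] = 0ccccbad10d$0b0  (last char: '0')
  sorted[4] = 0d$0b00ccccbad1  (last char: '1')
  sorted[5] = 10d$0b00ccccbad  (last char: 'd')
  sorted[6] = ad10d$0b00ccccb  (last char: 'b')
  sorted[7] = b00ccccbad10d$0  (last char: '0')
  sorted[8] = bad10d$0b00cccc  (last char: 'c')
  sorted[9] = cbad10d$0b00ccc  (last char: 'c')
  sorted[10] = ccbad10d$0b00cc  (last char: 'c')
  sorted[11] = cccbad10d$0b00c  (last char: 'c')
  sorted[12] = ccccbad10d$0b00  (last char: '0')
  sorted[13] = d$0b00ccccbad10  (last char: '0')
  sorted[14] = d10d$0b00ccccba  (last char: 'a')
Last column: db$01db0cccc00a
Original string S is at sorted index 2

Answer: db$01db0cccc00a
2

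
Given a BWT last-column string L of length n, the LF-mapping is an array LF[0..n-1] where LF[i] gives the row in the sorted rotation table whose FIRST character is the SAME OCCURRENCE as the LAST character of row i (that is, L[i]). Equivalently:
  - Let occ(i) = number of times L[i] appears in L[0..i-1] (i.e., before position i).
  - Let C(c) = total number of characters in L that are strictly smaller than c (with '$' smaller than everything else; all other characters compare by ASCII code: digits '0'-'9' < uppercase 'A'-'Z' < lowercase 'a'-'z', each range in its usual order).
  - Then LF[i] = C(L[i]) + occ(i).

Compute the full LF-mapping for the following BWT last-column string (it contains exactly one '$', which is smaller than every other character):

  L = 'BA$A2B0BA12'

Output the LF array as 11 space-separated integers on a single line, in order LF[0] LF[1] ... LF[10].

Char counts: '$':1, '0':1, '1':1, '2':2, 'A':3, 'B':3
C (first-col start): C('$')=0, C('0')=1, C('1')=2, C('2')=3, C('A')=5, C('B')=8
L[0]='B': occ=0, LF[0]=C('B')+0=8+0=8
L[1]='A': occ=0, LF[1]=C('A')+0=5+0=5
L[2]='$': occ=0, LF[2]=C('$')+0=0+0=0
L[3]='A': occ=1, LF[3]=C('A')+1=5+1=6
L[4]='2': occ=0, LF[4]=C('2')+0=3+0=3
L[5]='B': occ=1, LF[5]=C('B')+1=8+1=9
L[6]='0': occ=0, LF[6]=C('0')+0=1+0=1
L[7]='B': occ=2, LF[7]=C('B')+2=8+2=10
L[8]='A': occ=2, LF[8]=C('A')+2=5+2=7
L[9]='1': occ=0, LF[9]=C('1')+0=2+0=2
L[10]='2': occ=1, LF[10]=C('2')+1=3+1=4

Answer: 8 5 0 6 3 9 1 10 7 2 4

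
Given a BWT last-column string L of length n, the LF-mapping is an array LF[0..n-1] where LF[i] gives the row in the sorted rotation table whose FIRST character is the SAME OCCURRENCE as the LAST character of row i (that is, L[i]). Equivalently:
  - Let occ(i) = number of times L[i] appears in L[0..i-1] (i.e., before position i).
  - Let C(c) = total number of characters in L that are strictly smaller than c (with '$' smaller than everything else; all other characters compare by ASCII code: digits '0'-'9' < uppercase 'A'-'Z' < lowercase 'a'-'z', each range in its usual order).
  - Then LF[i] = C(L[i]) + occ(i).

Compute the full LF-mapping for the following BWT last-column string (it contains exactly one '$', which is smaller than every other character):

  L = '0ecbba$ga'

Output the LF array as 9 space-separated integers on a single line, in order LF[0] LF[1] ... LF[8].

Char counts: '$':1, '0':1, 'a':2, 'b':2, 'c':1, 'e':1, 'g':1
C (first-col start): C('$')=0, C('0')=1, C('a')=2, C('b')=4, C('c')=6, C('e')=7, C('g')=8
L[0]='0': occ=0, LF[0]=C('0')+0=1+0=1
L[1]='e': occ=0, LF[1]=C('e')+0=7+0=7
L[2]='c': occ=0, LF[2]=C('c')+0=6+0=6
L[3]='b': occ=0, LF[3]=C('b')+0=4+0=4
L[4]='b': occ=1, LF[4]=C('b')+1=4+1=5
L[5]='a': occ=0, LF[5]=C('a')+0=2+0=2
L[6]='$': occ=0, LF[6]=C('$')+0=0+0=0
L[7]='g': occ=0, LF[7]=C('g')+0=8+0=8
L[8]='a': occ=1, LF[8]=C('a')+1=2+1=3

Answer: 1 7 6 4 5 2 0 8 3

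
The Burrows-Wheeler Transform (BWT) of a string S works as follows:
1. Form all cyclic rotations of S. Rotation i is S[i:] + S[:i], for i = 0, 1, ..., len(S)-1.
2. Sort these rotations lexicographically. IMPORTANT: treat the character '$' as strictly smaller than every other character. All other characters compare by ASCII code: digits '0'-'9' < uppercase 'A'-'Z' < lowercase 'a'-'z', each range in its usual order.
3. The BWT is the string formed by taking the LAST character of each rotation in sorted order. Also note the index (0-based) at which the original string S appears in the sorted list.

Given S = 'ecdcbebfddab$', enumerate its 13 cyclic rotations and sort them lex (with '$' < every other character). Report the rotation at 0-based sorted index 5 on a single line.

All 13 rotations (rotation i = S[i:]+S[:i]):
  rot[0] = ecdcbebfddab$
  rot[1] = cdcbebfddab$e
  rot[2] = dcbebfddab$ec
  rot[3] = cbebfddab$ecd
  rot[4] = bebfddab$ecdc
  rot[5] = ebfddab$ecdcb
  rot[6] = bfddab$ecdcbe
  rot[7] = fddab$ecdcbeb
  rot[8] = ddab$ecdcbebf
  rot[9] = dab$ecdcbebfd
  rot[10] = ab$ecdcbebfdd
  rot[11] = b$ecdcbebfdda
  rot[12] = $ecdcbebfddab
Sorted (with $ < everything):
  sorted[0] = $ecdcbebfddab
  sorted[1] = ab$ecdcbebfdd
  sorted[2] = b$ecdcbebfdda
  sorted[3] = bebfddab$ecdc
  sorted[4] = bfddab$ecdcbe
  sorted[5] = cbebfddab$ecd
  sorted[6] = cdcbebfddab$e
  sorted[7] = dab$ecdcbebfd
  sorted[8] = dcbebfddab$ec
  sorted[9] = ddab$ecdcbebf
  sorted[10] = ebfddab$ecdcb
  sorted[11] = ecdcbebfddab$
  sorted[12] = fddab$ecdcbeb
sorted[5] = cbebfddab$ecd

Answer: cbebfddab$ecd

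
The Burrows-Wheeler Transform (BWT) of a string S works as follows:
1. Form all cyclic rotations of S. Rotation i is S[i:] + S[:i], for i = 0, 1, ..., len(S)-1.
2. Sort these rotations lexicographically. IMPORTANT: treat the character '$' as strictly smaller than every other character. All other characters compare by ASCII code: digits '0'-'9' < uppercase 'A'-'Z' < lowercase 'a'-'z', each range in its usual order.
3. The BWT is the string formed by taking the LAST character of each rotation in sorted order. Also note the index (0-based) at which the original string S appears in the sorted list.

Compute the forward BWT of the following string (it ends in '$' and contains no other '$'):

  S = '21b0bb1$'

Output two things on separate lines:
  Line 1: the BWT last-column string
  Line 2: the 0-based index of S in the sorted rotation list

All 8 rotations (rotation i = S[i:]+S[:i]):
  rot[0] = 21b0bb1$
  rot[1] = 1b0bb1$2
  rot[2] = b0bb1$21
  rot[3] = 0bb1$21b
  rot[4] = bb1$21b0
  rot[5] = b1$21b0b
  rot[6] = 1$21b0bb
  rot[7] = $21b0bb1
Sorted (with $ < everything):
  sorted[0] = $21b0bb1  (last char: '1')
  sorted[1] = 0bb1$21b  (last char: 'b')
  sorted[2] = 1$21b0bb  (last char: 'b')
  sorted[3] = 1b0bb1$2  (last char: '2')
  sorted[4] = 21b0bb1$  (last char: '$')
  sorted[5] = b0bb1$21  (last char: '1')
  sorted[6] = b1$21b0b  (last char: 'b')
  sorted[7] = bb1$21b0  (last char: '0')
Last column: 1bb2$1b0
Original string S is at sorted index 4

Answer: 1bb2$1b0
4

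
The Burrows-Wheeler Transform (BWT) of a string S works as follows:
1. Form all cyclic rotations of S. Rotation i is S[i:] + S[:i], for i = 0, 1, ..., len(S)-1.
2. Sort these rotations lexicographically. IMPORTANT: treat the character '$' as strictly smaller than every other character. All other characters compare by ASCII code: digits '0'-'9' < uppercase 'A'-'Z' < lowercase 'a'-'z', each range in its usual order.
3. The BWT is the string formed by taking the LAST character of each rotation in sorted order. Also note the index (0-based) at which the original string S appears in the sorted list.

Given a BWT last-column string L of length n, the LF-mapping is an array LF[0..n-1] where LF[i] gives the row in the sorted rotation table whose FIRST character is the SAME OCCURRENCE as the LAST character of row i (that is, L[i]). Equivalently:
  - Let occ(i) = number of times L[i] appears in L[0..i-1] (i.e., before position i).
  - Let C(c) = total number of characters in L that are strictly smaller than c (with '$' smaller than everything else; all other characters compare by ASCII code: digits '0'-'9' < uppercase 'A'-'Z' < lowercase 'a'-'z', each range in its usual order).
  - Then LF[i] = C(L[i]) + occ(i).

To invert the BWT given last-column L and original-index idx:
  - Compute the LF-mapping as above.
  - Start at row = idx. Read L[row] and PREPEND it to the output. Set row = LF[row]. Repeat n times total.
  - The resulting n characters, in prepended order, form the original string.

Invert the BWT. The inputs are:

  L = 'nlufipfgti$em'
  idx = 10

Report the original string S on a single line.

Answer: pigletmuffin$

Derivation:
LF mapping: 9 7 12 2 5 10 3 4 11 6 0 1 8
Walk LF starting at row 10, prepending L[row]:
  step 1: row=10, L[10]='$', prepend. Next row=LF[10]=0
  step 2: row=0, L[0]='n', prepend. Next row=LF[0]=9
  step 3: row=9, L[9]='i', prepend. Next row=LF[9]=6
  step 4: row=6, L[6]='f', prepend. Next row=LF[6]=3
  step 5: row=3, L[3]='f', prepend. Next row=LF[3]=2
  step 6: row=2, L[2]='u', prepend. Next row=LF[2]=12
  step 7: row=12, L[12]='m', prepend. Next row=LF[12]=8
  step 8: row=8, L[8]='t', prepend. Next row=LF[8]=11
  step 9: row=11, L[11]='e', prepend. Next row=LF[11]=1
  step 10: row=1, L[1]='l', prepend. Next row=LF[1]=7
  step 11: row=7, L[7]='g', prepend. Next row=LF[7]=4
  step 12: row=4, L[4]='i', prepend. Next row=LF[4]=5
  step 13: row=5, L[5]='p', prepend. Next row=LF[5]=10
Reversed output: pigletmuffin$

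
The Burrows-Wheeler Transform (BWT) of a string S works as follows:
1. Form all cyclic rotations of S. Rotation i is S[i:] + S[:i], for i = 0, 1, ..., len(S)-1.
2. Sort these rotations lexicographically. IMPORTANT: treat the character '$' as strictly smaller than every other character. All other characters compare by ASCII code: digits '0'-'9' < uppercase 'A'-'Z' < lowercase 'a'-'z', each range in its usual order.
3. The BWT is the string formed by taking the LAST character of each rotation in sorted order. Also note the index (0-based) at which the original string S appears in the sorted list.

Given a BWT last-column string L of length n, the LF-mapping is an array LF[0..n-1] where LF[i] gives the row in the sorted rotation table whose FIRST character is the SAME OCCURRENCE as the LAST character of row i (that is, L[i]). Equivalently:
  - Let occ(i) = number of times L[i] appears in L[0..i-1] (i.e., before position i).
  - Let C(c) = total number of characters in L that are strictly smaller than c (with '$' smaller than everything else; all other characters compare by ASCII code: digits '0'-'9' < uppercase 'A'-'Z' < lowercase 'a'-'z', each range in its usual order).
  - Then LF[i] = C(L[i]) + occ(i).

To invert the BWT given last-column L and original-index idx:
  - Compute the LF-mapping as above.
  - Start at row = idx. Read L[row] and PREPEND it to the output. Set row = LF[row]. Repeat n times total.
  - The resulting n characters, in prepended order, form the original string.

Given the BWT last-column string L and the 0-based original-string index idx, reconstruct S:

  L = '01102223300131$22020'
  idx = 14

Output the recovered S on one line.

Answer: 2223100120120320310$

Derivation:
LF mapping: 1 7 8 2 11 12 13 17 18 3 4 9 19 10 0 14 15 5 16 6
Walk LF starting at row 14, prepending L[row]:
  step 1: row=14, L[14]='$', prepend. Next row=LF[14]=0
  step 2: row=0, L[0]='0', prepend. Next row=LF[0]=1
  step 3: row=1, L[1]='1', prepend. Next row=LF[1]=7
  step 4: row=7, L[7]='3', prepend. Next row=LF[7]=17
  step 5: row=17, L[17]='0', prepend. Next row=LF[17]=5
  step 6: row=5, L[5]='2', prepend. Next row=LF[5]=12
  step 7: row=12, L[12]='3', prepend. Next row=LF[12]=19
  step 8: row=19, L[19]='0', prepend. Next row=LF[19]=6
  step 9: row=6, L[6]='2', prepend. Next row=LF[6]=13
  step 10: row=13, L[13]='1', prepend. Next row=LF[13]=10
  step 11: row=10, L[10]='0', prepend. Next row=LF[10]=4
  step 12: row=4, L[4]='2', prepend. Next row=LF[4]=11
  step 13: row=11, L[11]='1', prepend. Next row=LF[11]=9
  step 14: row=9, L[9]='0', prepend. Next row=LF[9]=3
  step 15: row=3, L[3]='0', prepend. Next row=LF[3]=2
  step 16: row=2, L[2]='1', prepend. Next row=LF[2]=8
  step 17: row=8, L[8]='3', prepend. Next row=LF[8]=18
  step 18: row=18, L[18]='2', prepend. Next row=LF[18]=16
  step 19: row=16, L[16]='2', prepend. Next row=LF[16]=15
  step 20: row=15, L[15]='2', prepend. Next row=LF[15]=14
Reversed output: 2223100120120320310$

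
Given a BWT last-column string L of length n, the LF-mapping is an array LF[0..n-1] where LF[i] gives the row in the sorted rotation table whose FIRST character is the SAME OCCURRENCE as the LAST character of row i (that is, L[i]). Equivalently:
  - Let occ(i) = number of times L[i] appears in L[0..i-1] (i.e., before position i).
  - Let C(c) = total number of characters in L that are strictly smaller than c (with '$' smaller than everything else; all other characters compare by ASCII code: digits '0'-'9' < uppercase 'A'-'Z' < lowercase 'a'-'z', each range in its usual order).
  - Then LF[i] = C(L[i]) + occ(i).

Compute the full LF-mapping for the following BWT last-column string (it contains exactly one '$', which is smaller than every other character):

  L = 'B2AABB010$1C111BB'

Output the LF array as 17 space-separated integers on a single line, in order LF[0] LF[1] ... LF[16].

Char counts: '$':1, '0':2, '1':5, '2':1, 'A':2, 'B':5, 'C':1
C (first-col start): C('$')=0, C('0')=1, C('1')=3, C('2')=8, C('A')=9, C('B')=11, C('C')=16
L[0]='B': occ=0, LF[0]=C('B')+0=11+0=11
L[1]='2': occ=0, LF[1]=C('2')+0=8+0=8
L[2]='A': occ=0, LF[2]=C('A')+0=9+0=9
L[3]='A': occ=1, LF[3]=C('A')+1=9+1=10
L[4]='B': occ=1, LF[4]=C('B')+1=11+1=12
L[5]='B': occ=2, LF[5]=C('B')+2=11+2=13
L[6]='0': occ=0, LF[6]=C('0')+0=1+0=1
L[7]='1': occ=0, LF[7]=C('1')+0=3+0=3
L[8]='0': occ=1, LF[8]=C('0')+1=1+1=2
L[9]='$': occ=0, LF[9]=C('$')+0=0+0=0
L[10]='1': occ=1, LF[10]=C('1')+1=3+1=4
L[11]='C': occ=0, LF[11]=C('C')+0=16+0=16
L[12]='1': occ=2, LF[12]=C('1')+2=3+2=5
L[13]='1': occ=3, LF[13]=C('1')+3=3+3=6
L[14]='1': occ=4, LF[14]=C('1')+4=3+4=7
L[15]='B': occ=3, LF[15]=C('B')+3=11+3=14
L[16]='B': occ=4, LF[16]=C('B')+4=11+4=15

Answer: 11 8 9 10 12 13 1 3 2 0 4 16 5 6 7 14 15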